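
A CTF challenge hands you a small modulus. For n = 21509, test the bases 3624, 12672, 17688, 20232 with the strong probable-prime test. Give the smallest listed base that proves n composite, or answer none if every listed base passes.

n − 1 = 21508 = 2^2 · 5377, so s = 2 and d = 5377.
Base 3624: x_0 = 3624^5377 mod 21509 = 4252. x_0 is neither 1 nor 21508, so continue squaring. x_1 = 4252^2 mod 21509 = 11944. Reached i = s−1 = 1 without hitting −1: 3624 is a Miller–Rabin witness and 21509 is composite.
Base 12672: x_0 = 12672^5377 mod 21509 = 14766. x_0 is neither 1 nor 21508, so continue squaring. x_1 = 14766^2 mod 21509 = 19532. Reached i = s−1 = 1 without hitting −1: 12672 is a Miller–Rabin witness and 21509 is composite.
Base 17688: x_0 = 17688^5377 mod 21509 = 11081. x_0 is neither 1 nor 21508, so continue squaring. x_1 = 11081^2 mod 21509 = 15189. Reached i = s−1 = 1 without hitting −1: 17688 is a Miller–Rabin witness and 21509 is composite.
Base 20232: x_0 = 20232^5377 mod 21509 = 2321. x_0 is neither 1 nor 21508, so continue squaring. x_1 = 2321^2 mod 21509 = 9791. Reached i = s−1 = 1 without hitting −1: 20232 is a Miller–Rabin witness and 21509 is composite.
The smallest witness among the given bases is 3624.

3624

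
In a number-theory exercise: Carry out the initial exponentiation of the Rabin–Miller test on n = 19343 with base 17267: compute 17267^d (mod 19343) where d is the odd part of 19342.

5208

n − 1 = 19342 = 2^1 · 9671, so s = 1 and d = 9671.
17267^9671 mod 19343 = 5208.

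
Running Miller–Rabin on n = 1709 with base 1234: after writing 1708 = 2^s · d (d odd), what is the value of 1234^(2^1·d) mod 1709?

1708

n − 1 = 1708 = 2^2 · 427, so s = 2 and d = 427.
x_0 = 1234^427 mod 1709 = 1319.
x_1 = 1319^2 mod 1709 = 1708.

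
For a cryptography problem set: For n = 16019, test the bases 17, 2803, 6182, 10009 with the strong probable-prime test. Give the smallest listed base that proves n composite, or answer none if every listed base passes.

n − 1 = 16018 = 2^1 · 8009, so s = 1 and d = 8009.
Base 17: x_0 = 17^8009 mod 16019 = 549. x_0 ∉ {1, 16018} and s = 1, so 17 is a Miller–Rabin witness and 16019 is composite.
Base 2803: x_0 = 2803^8009 mod 16019 = 585. x_0 ∉ {1, 16018} and s = 1, so 2803 is a Miller–Rabin witness and 16019 is composite.
Base 6182: x_0 = 6182^8009 mod 16019 = 2601. x_0 ∉ {1, 16018} and s = 1, so 6182 is a Miller–Rabin witness and 16019 is composite.
Base 10009: x_0 = 10009^8009 mod 16019 = 1185. x_0 ∉ {1, 16018} and s = 1, so 10009 is a Miller–Rabin witness and 16019 is composite.
The smallest witness among the given bases is 17.

17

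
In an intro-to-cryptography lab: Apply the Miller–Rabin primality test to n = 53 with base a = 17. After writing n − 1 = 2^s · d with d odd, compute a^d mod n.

n − 1 = 52 = 2^2 · 13, so s = 2 and d = 13.
Repeated squaring mod 53: 17^1 ≡ 17, 17^2 ≡ 24, 17^4 ≡ 46, 17^8 ≡ 49.
13 = 8 + 4 + 1, so 17^13 ≡ 49·46·17 ≡ 52 (mod 53).

52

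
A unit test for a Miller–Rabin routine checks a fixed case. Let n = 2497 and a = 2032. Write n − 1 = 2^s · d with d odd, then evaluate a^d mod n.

293

n − 1 = 2496 = 2^6 · 39, so s = 6 and d = 39.
Repeated squaring mod 2497: 2032^1 ≡ 2032, 2032^2 ≡ 1483, 2032^4 ≡ 1929, 2032^8 ≡ 511, 2032^16 ≡ 1433, 2032^32 ≡ 955.
39 = 32 + 4 + 2 + 1, so 2032^39 ≡ 955·1929·1483·2032 ≡ 293 (mod 2497).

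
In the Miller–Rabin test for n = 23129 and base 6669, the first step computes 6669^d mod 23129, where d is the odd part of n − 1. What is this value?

20444

n − 1 = 23128 = 2^3 · 2891, so s = 3 and d = 2891.
6669^2891 mod 23129 = 20444.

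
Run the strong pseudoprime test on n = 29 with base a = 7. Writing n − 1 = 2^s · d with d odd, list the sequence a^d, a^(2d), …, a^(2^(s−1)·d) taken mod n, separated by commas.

1, 1

n − 1 = 28 = 2^2 · 7, so s = 2 and d = 7.
x_0 = 7^7 mod 29 = 1.
x_1 = 1^2 mod 29 = 1.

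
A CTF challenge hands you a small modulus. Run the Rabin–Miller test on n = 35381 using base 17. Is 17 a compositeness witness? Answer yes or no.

n − 1 = 35380 = 2^2 · 8845, so s = 2 and d = 8845.
x_0 = 17^8845 mod 35381 = 1.
x_0 = 1, so 17 is not a witness.

no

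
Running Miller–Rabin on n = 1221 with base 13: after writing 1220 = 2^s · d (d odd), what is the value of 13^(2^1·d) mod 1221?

67

n − 1 = 1220 = 2^2 · 305, so s = 2 and d = 305.
Repeated squaring mod 1221: 13^1 ≡ 13, 13^2 ≡ 169, 13^4 ≡ 478, 13^8 ≡ 157, 13^16 ≡ 229, 13^32 ≡ 1159, 13^64 ≡ 181, 13^128 ≡ 1015, 13^256 ≡ 922.
305 = 256 + 32 + 16 + 1, so 13^305 ≡ 922·1159·229·13 ≡ 868 (mod 1221).
x_0 = 868.
x_1 = 868^2 mod 1221 = 67.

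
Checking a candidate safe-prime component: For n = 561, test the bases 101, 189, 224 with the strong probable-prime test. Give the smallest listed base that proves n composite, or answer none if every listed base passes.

n − 1 = 560 = 2^4 · 35, so s = 4 and d = 35.
Base 101: x_0 = 101^35 mod 561 = 560. x_0 = 560 ≡ −1, so 101 is not a witness.
Base 189: x_0 = 189^35 mod 561 = 450. x_0 is neither 1 nor 560, so continue squaring. x_1 = 450^2 mod 561 = 540. x_2 = 540^2 mod 561 = 441. x_3 = 441^2 mod 561 = 375. Reached i = s−1 = 3 without hitting −1: 189 is a Miller–Rabin witness and 561 is composite.
Base 224: x_0 = 224^35 mod 561 = 452. x_0 is neither 1 nor 560, so continue squaring. x_1 = 452^2 mod 561 = 100. x_2 = 100^2 mod 561 = 463. x_3 = 463^2 mod 561 = 67. Reached i = s−1 = 3 without hitting −1: 224 is a Miller–Rabin witness and 561 is composite.
The smallest witness among the given bases is 189.

189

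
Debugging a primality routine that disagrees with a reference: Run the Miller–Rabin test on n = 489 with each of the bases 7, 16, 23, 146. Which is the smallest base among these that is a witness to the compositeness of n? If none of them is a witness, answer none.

n − 1 = 488 = 2^3 · 61, so s = 3 and d = 61.
Base 7: x_0 = 7^61 mod 489 = 448. x_0 is neither 1 nor 488, so continue squaring. x_1 = 448^2 mod 489 = 214. x_2 = 214^2 mod 489 = 319. Reached i = s−1 = 2 without hitting −1: 7 is a Miller–Rabin witness and 489 is composite.
Base 16: x_0 = 16^61 mod 489 = 487. x_0 is neither 1 nor 488, so continue squaring. x_1 = 487^2 mod 489 = 4. x_2 = 4^2 mod 489 = 16. Reached i = s−1 = 2 without hitting −1: 16 is a Miller–Rabin witness and 489 is composite.
Base 23: x_0 = 23^61 mod 489 = 110. x_0 is neither 1 nor 488, so continue squaring. x_1 = 110^2 mod 489 = 364. x_2 = 364^2 mod 489 = 466. Reached i = s−1 = 2 without hitting −1: 23 is a Miller–Rabin witness and 489 is composite.
Base 146: x_0 = 146^61 mod 489 = 461. x_0 is neither 1 nor 488, so continue squaring. x_1 = 461^2 mod 489 = 295. x_2 = 295^2 mod 489 = 472. Reached i = s−1 = 2 without hitting −1: 146 is a Miller–Rabin witness and 489 is composite.
The smallest witness among the given bases is 7.

7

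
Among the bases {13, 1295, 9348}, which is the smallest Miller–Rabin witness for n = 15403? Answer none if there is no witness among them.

n − 1 = 15402 = 2^1 · 7701, so s = 1 and d = 7701.
Base 13: x_0 = 13^7701 mod 15403 = 15205. x_0 ∉ {1, 15402} and s = 1, so 13 is a Miller–Rabin witness and 15403 is composite.
Base 1295: x_0 = 1295^7701 mod 15403 = 9904. x_0 ∉ {1, 15402} and s = 1, so 1295 is a Miller–Rabin witness and 15403 is composite.
Base 9348: x_0 = 9348^7701 mod 15403 = 1541. x_0 ∉ {1, 15402} and s = 1, so 9348 is a Miller–Rabin witness and 15403 is composite.
The smallest witness among the given bases is 13.

13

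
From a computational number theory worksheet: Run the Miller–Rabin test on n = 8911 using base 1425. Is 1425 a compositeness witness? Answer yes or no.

yes

n − 1 = 8910 = 2^1 · 4455, so s = 1 and d = 4455.
By repeated squaring, 1425^4455 ≡ 7771 (mod 8911).
x_0 = 1425^4455 mod 8911 = 7771.
x_0 ∉ {1, 8910} and s = 1, so 1425 is a Miller–Rabin witness and 8911 is composite.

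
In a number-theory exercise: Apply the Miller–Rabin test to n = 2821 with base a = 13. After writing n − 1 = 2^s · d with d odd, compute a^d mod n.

650

n − 1 = 2820 = 2^2 · 705, so s = 2 and d = 705.
Repeated squaring mod 2821: 13^1 ≡ 13, 13^2 ≡ 169, 13^4 ≡ 351, 13^8 ≡ 1898, 13^16 ≡ 2808, 13^32 ≡ 169, 13^64 ≡ 351, 13^128 ≡ 1898, 13^256 ≡ 2808, 13^512 ≡ 169.
705 = 512 + 128 + 64 + 1, so 13^705 ≡ 169·1898·351·13 ≡ 650 (mod 2821).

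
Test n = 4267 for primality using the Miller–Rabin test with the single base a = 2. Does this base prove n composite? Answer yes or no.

n − 1 = 4266 = 2^1 · 2133, so s = 1 and d = 2133.
x_0 = 2^2133 mod 4267 = 3007.
x_0 ∉ {1, 4266} and s = 1, so 2 is a Miller–Rabin witness and 4267 is composite.

yes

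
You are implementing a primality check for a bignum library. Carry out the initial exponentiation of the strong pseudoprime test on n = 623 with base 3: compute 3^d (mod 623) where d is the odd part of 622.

n − 1 = 622 = 2^1 · 311, so s = 1 and d = 311.
3^311 mod 623 = 418.

418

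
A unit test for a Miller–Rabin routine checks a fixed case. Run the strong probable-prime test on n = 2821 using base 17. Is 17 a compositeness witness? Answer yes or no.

no

n − 1 = 2820 = 2^2 · 705, so s = 2 and d = 705.
Repeated squaring mod 2821: 17^1 ≡ 17, 17^2 ≡ 289, 17^4 ≡ 1712, 17^8 ≡ 2746, 17^16 ≡ 2804, 17^32 ≡ 289, 17^64 ≡ 1712, 17^128 ≡ 2746, 17^256 ≡ 2804, 17^512 ≡ 289.
705 = 512 + 128 + 64 + 1, so 17^705 ≡ 289·2746·1712·17 ≡ 2820 (mod 2821).
x_0 = 17^705 mod 2821 = 2820.
x_0 = 2820 ≡ −1, so 17 is not a witness.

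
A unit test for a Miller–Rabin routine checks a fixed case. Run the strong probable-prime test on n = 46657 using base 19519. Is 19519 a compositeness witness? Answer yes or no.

no

n − 1 = 46656 = 2^6 · 729, so s = 6 and d = 729.
x_0 = 19519^729 mod 46657 = 36106.
x_0 is neither 1 nor 46656, so continue squaring.
x_1 = 36106^2 mod 46657 = 46656.
x_1 ≡ −1, so 19519 is not a witness.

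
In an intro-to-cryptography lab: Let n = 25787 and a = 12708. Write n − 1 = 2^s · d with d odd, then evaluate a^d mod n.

4801

n − 1 = 25786 = 2^1 · 12893, so s = 1 and d = 12893.
12708^12893 mod 25787 = 4801.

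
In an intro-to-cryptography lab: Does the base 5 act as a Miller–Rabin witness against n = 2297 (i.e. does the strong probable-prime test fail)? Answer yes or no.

n − 1 = 2296 = 2^3 · 287, so s = 3 and d = 287.
Repeated squaring mod 2297: 5^1 ≡ 5, 5^2 ≡ 25, 5^4 ≡ 625, 5^8 ≡ 135, 5^16 ≡ 2146, 5^32 ≡ 2128, 5^64 ≡ 997, 5^128 ≡ 1705, 5^256 ≡ 1320.
287 = 256 + 16 + 8 + 4 + 2 + 1, so 5^287 ≡ 1320·2146·135·625·25·5 ≡ 1324 (mod 2297).
x_0 = 5^287 mod 2297 = 1324.
x_0 is neither 1 nor 2296, so continue squaring.
x_1 = 1324^2 mod 2297 = 365.
x_2 = 365^2 mod 2297 = 2296.
x_2 ≡ −1, so 5 is not a witness.

no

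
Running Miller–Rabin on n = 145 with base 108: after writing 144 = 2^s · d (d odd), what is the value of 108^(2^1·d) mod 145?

109

n − 1 = 144 = 2^4 · 9, so s = 4 and d = 9.
x_0 = 108^9 mod 145 = 43.
x_1 = 43^2 mod 145 = 109.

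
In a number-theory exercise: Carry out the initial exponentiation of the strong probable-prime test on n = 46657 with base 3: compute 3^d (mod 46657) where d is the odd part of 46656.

n − 1 = 46656 = 2^6 · 729, so s = 6 and d = 729.
By repeated squaring, 3^729 ≡ 19683 (mod 46657).

19683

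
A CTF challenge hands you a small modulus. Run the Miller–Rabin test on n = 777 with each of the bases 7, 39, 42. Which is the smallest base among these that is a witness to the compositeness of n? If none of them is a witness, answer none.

n − 1 = 776 = 2^3 · 97, so s = 3 and d = 97.
Base 7: x_0 = 7^97 mod 777 = 700. x_0 is neither 1 nor 776, so continue squaring. x_1 = 700^2 mod 777 = 490. x_2 = 490^2 mod 777 = 7. Reached i = s−1 = 2 without hitting −1: 7 is a Miller–Rabin witness and 777 is composite.
Base 39: x_0 = 39^97 mod 777 = 501. x_0 is neither 1 nor 776, so continue squaring. x_1 = 501^2 mod 777 = 30. x_2 = 30^2 mod 777 = 123. Reached i = s−1 = 2 without hitting −1: 39 is a Miller–Rabin witness and 777 is composite.
Base 42: x_0 = 42^97 mod 777 = 315. x_0 is neither 1 nor 776, so continue squaring. x_1 = 315^2 mod 777 = 546. x_2 = 546^2 mod 777 = 525. Reached i = s−1 = 2 without hitting −1: 42 is a Miller–Rabin witness and 777 is composite.
The smallest witness among the given bases is 7.

7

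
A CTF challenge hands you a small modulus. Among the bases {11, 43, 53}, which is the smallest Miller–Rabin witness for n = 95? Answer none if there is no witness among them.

11

n − 1 = 94 = 2^1 · 47, so s = 1 and d = 47.
Base 11: x_0 = 11^47 mod 95 = 26. x_0 ∉ {1, 94} and s = 1, so 11 is a Miller–Rabin witness and 95 is composite.
Base 43: x_0 = 43^47 mod 95 = 82. x_0 ∉ {1, 94} and s = 1, so 43 is a Miller–Rabin witness and 95 is composite.
Base 53: x_0 = 53^47 mod 95 = 22. x_0 ∉ {1, 94} and s = 1, so 53 is a Miller–Rabin witness and 95 is composite.
The smallest witness among the given bases is 11.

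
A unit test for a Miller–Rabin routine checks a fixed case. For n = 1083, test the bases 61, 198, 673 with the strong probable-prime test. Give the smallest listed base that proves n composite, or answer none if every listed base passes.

n − 1 = 1082 = 2^1 · 541, so s = 1 and d = 541.
Base 61: x_0 = 61^541 mod 1083 = 118. x_0 ∉ {1, 1082} and s = 1, so 61 is a Miller–Rabin witness and 1083 is composite.
Base 198: x_0 = 198^541 mod 1083 = 882. x_0 ∉ {1, 1082} and s = 1, so 198 is a Miller–Rabin witness and 1083 is composite.
Base 673: x_0 = 673^541 mod 1083 = 103. x_0 ∉ {1, 1082} and s = 1, so 673 is a Miller–Rabin witness and 1083 is composite.
The smallest witness among the given bases is 61.

61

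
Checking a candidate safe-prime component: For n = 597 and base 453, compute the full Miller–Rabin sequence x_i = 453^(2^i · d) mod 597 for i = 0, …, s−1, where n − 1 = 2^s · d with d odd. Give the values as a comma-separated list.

12, 144

n − 1 = 596 = 2^2 · 149, so s = 2 and d = 149.
x_0 = 453^149 mod 597 = 12.
x_1 = 12^2 mod 597 = 144.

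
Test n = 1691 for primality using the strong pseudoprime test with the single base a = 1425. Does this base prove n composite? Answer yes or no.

n − 1 = 1690 = 2^1 · 845, so s = 1 and d = 845.
By repeated squaring, 1425^845 ≡ 1425 (mod 1691).
x_0 = 1425^845 mod 1691 = 1425.
x_0 ∉ {1, 1690} and s = 1, so 1425 is a Miller–Rabin witness and 1691 is composite.

yes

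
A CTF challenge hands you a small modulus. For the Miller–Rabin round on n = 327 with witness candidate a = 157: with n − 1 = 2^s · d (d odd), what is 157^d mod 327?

n − 1 = 326 = 2^1 · 163, so s = 1 and d = 163.
157^163 mod 327 = 157.

157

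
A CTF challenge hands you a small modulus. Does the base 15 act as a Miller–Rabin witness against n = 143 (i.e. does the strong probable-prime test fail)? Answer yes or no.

n − 1 = 142 = 2^1 · 71, so s = 1 and d = 71.
x_0 = 15^71 mod 143 = 59.
x_0 ∉ {1, 142} and s = 1, so 15 is a Miller–Rabin witness and 143 is composite.

yes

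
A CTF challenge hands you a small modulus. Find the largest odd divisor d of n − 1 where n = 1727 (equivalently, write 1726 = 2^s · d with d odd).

863

Halving: 1726 → 863; 863 is odd.
So 1726 = 2^1 · 863.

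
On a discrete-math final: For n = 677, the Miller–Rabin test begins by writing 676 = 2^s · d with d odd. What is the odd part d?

Halving: 676 → 338 → 169; 169 is odd.
So 676 = 2^2 · 169.

169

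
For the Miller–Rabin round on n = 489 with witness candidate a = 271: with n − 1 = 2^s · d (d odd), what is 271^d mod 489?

73

n − 1 = 488 = 2^3 · 61, so s = 3 and d = 61.
Repeated squaring mod 489: 271^1 ≡ 271, 271^2 ≡ 91, 271^4 ≡ 457, 271^8 ≡ 46, 271^16 ≡ 160, 271^32 ≡ 172.
61 = 32 + 16 + 8 + 4 + 1, so 271^61 ≡ 172·160·46·457·271 ≡ 73 (mod 489).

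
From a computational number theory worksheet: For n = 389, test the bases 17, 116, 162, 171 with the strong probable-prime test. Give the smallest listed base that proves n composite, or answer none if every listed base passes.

n − 1 = 388 = 2^2 · 97, so s = 2 and d = 97.
Base 17: x_0 = 17^97 mod 389 = 1. x_0 = 1, so 17 is not a witness.
Base 116: x_0 = 116^97 mod 389 = 115. x_0 is neither 1 nor 388, so continue squaring. x_1 = 115^2 mod 389 = 388. x_1 ≡ −1, so 116 is not a witness.
Base 162: x_0 = 162^97 mod 389 = 115. x_0 is neither 1 nor 388, so continue squaring. x_1 = 115^2 mod 389 = 388. x_1 ≡ −1, so 162 is not a witness.
Base 171: x_0 = 171^97 mod 389 = 1. x_0 = 1, so 171 is not a witness.
No listed base is a witness for 389.

none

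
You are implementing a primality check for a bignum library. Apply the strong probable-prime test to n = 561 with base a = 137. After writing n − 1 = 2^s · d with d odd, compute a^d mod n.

188

n − 1 = 560 = 2^4 · 35, so s = 4 and d = 35.
137^35 mod 561 = 188.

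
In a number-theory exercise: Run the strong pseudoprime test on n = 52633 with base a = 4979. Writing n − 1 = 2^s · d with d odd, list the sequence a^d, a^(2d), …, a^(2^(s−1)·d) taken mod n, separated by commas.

n − 1 = 52632 = 2^3 · 6579, so s = 3 and d = 6579.
x_0 = 4979^6579 mod 52633 = 15758.
x_1 = 15758^2 mod 52633 = 44703.
x_2 = 44703^2 mod 52633 = 41098.

15758, 44703, 41098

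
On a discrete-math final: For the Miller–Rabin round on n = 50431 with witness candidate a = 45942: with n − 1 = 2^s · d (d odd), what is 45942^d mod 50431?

23670

n − 1 = 50430 = 2^1 · 25215, so s = 1 and d = 25215.
45942^25215 mod 50431 = 23670.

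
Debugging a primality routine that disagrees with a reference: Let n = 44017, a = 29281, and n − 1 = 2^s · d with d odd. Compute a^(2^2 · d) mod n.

n − 1 = 44016 = 2^4 · 2751, so s = 4 and d = 2751.
x_0 = 29281^2751 mod 44017 = 36791.
x_1 = 36791^2 mod 44017 = 10914.
x_2 = 10914^2 mod 44017 = 5394.

5394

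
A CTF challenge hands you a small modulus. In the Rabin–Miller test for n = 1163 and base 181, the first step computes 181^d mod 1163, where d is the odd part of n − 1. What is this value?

n − 1 = 1162 = 2^1 · 581, so s = 1 and d = 581.
181^581 mod 1163 = 1162.

1162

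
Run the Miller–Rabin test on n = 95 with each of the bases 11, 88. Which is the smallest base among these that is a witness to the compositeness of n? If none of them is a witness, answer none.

11

n − 1 = 94 = 2^1 · 47, so s = 1 and d = 47.
Base 11: x_0 = 11^47 mod 95 = 26. x_0 ∉ {1, 94} and s = 1, so 11 is a Miller–Rabin witness and 95 is composite.
Base 88: x_0 = 88^47 mod 95 = 27. x_0 ∉ {1, 94} and s = 1, so 88 is a Miller–Rabin witness and 95 is composite.
The smallest witness among the given bases is 11.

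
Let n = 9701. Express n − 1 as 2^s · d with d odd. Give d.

2425

Halving: 9700 → 4850 → 2425; 2425 is odd.
So 9700 = 2^2 · 2425.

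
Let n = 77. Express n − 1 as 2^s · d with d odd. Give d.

Halving: 76 → 38 → 19; 19 is odd.
So 76 = 2^2 · 19.

19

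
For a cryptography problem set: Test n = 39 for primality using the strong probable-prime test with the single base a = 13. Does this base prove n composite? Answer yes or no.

yes

n − 1 = 38 = 2^1 · 19, so s = 1 and d = 19.
x_0 = 13^19 mod 39 = 13.
x_0 ∉ {1, 38} and s = 1, so 13 is a Miller–Rabin witness and 39 is composite.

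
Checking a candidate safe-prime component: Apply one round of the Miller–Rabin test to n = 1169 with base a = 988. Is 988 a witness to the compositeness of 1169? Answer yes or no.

yes

n − 1 = 1168 = 2^4 · 73, so s = 4 and d = 73.
x_0 = 988^73 mod 1169 = 330.
x_0 is neither 1 nor 1168, so continue squaring.
x_1 = 330^2 mod 1169 = 183.
x_2 = 183^2 mod 1169 = 757.
x_3 = 757^2 mod 1169 = 239.
Reached i = s−1 = 3 without hitting −1: 988 is a Miller–Rabin witness and 1169 is composite.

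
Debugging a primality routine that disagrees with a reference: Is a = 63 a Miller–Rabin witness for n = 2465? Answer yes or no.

n − 1 = 2464 = 2^5 · 77, so s = 5 and d = 77.
x_0 = 63^77 mod 2465 = 898.
x_0 is neither 1 nor 2464, so continue squaring.
x_1 = 898^2 mod 2465 = 349.
x_2 = 349^2 mod 2465 = 1016.
x_3 = 1016^2 mod 2465 = 1886.
x_4 = 1886^2 mod 2465 = 1.
x_4 = 1 but x_3 ≠ ±1, a nontrivial square root of 1 — 63 is a witness and 2465 is composite.

yes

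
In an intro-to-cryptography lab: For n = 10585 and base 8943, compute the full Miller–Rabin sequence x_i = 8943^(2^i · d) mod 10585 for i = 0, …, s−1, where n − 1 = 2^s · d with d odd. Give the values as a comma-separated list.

1607, 10294, 1

n − 1 = 10584 = 2^3 · 1323, so s = 3 and d = 1323.
x_0 = 8943^1323 mod 10585 = 1607.
x_1 = 1607^2 mod 10585 = 10294.
x_2 = 10294^2 mod 10585 = 1.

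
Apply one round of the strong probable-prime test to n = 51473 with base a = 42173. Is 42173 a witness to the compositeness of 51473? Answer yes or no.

no

n − 1 = 51472 = 2^4 · 3217, so s = 4 and d = 3217.
x_0 = 42173^3217 mod 51473 = 1.
x_0 = 1, so 42173 is not a witness.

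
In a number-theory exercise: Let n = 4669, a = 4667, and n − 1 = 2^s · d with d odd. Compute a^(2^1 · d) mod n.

n − 1 = 4668 = 2^2 · 1167, so s = 2 and d = 1167.
x_0 = 4667^1167 mod 4669 = 90.
x_1 = 90^2 mod 4669 = 3431.

3431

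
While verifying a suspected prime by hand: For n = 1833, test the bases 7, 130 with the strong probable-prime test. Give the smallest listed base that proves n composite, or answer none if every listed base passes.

7

n − 1 = 1832 = 2^3 · 229, so s = 3 and d = 229.
Base 7: x_0 = 7^229 mod 1833 = 826. x_0 is neither 1 nor 1832, so continue squaring. x_1 = 826^2 mod 1833 = 400. x_2 = 400^2 mod 1833 = 529. Reached i = s−1 = 2 without hitting −1: 7 is a Miller–Rabin witness and 1833 is composite.
Base 130: x_0 = 130^229 mod 1833 = 910. x_0 is neither 1 nor 1832, so continue squaring. x_1 = 910^2 mod 1833 = 1417. x_2 = 1417^2 mod 1833 = 754. Reached i = s−1 = 2 without hitting −1: 130 is a Miller–Rabin witness and 1833 is composite.
The smallest witness among the given bases is 7.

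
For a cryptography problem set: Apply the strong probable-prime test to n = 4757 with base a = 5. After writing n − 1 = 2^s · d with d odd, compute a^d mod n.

3891

n − 1 = 4756 = 2^2 · 1189, so s = 2 and d = 1189.
Repeated squaring mod 4757: 5^1 ≡ 5, 5^2 ≡ 25, 5^4 ≡ 625, 5^8 ≡ 551, 5^16 ≡ 3910, 5^32 ≡ 3859, 5^64 ≡ 2471, 5^128 ≡ 2610, 5^256 ≡ 76, 5^512 ≡ 1019, 5^1024 ≡ 1335.
1189 = 1024 + 128 + 32 + 4 + 1, so 5^1189 ≡ 1335·2610·3859·625·5 ≡ 3891 (mod 4757).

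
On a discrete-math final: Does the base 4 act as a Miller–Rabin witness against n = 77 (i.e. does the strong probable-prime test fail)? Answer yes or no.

yes

n − 1 = 76 = 2^2 · 19, so s = 2 and d = 19.
Repeated squaring mod 77: 4^1 ≡ 4, 4^2 ≡ 16, 4^4 ≡ 25, 4^8 ≡ 9, 4^16 ≡ 4.
19 = 16 + 2 + 1, so 4^19 ≡ 4·16·4 ≡ 25 (mod 77).
x_0 = 4^19 mod 77 = 25.
x_0 is neither 1 nor 76, so continue squaring.
x_1 = 25^2 mod 77 = 9.
Reached i = s−1 = 1 without hitting −1: 4 is a Miller–Rabin witness and 77 is composite.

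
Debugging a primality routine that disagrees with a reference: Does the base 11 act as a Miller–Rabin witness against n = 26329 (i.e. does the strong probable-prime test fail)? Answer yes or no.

n − 1 = 26328 = 2^3 · 3291, so s = 3 and d = 3291.
x_0 = 11^3291 mod 26329 = 21409.
x_0 is neither 1 nor 26328, so continue squaring.
x_1 = 21409^2 mod 26329 = 10049.
x_2 = 10049^2 mod 26329 = 10686.
Reached i = s−1 = 2 without hitting −1: 11 is a Miller–Rabin witness and 26329 is composite.

yes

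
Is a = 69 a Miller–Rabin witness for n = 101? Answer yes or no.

no

n − 1 = 100 = 2^2 · 25, so s = 2 and d = 25.
Repeated squaring mod 101: 69^1 ≡ 69, 69^2 ≡ 14, 69^4 ≡ 95, 69^8 ≡ 36, 69^16 ≡ 84.
25 = 16 + 8 + 1, so 69^25 ≡ 84·36·69 ≡ 91 (mod 101).
x_0 = 69^25 mod 101 = 91.
x_0 is neither 1 nor 100, so continue squaring.
x_1 = 91^2 mod 101 = 100.
x_1 ≡ −1, so 69 is not a witness.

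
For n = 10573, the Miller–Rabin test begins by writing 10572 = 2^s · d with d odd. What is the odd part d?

2643

Halving: 10572 → 5286 → 2643; 2643 is odd.
So 10572 = 2^2 · 2643.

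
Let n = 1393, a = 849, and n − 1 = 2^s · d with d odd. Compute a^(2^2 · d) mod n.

204

n − 1 = 1392 = 2^4 · 87, so s = 4 and d = 87.
Repeated squaring mod 1393: 849^1 ≡ 849, 849^2 ≡ 620, 849^4 ≡ 1325, 849^8 ≡ 445, 849^16 ≡ 219, 849^32 ≡ 599, 849^64 ≡ 800.
87 = 64 + 16 + 4 + 2 + 1, so 849^87 ≡ 800·219·1325·620·849 ≡ 1310 (mod 1393).
x_0 = 1310.
x_1 = 1310^2 mod 1393 = 1317.
x_2 = 1317^2 mod 1393 = 204.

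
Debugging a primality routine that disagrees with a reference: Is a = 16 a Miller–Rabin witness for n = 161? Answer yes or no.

n − 1 = 160 = 2^5 · 5, so s = 5 and d = 5.
By repeated squaring, 16^5 ≡ 144 (mod 161).
x_0 = 16^5 mod 161 = 144.
x_0 is neither 1 nor 160, so continue squaring.
x_1 = 144^2 mod 161 = 128.
x_2 = 128^2 mod 161 = 123.
x_3 = 123^2 mod 161 = 156.
x_4 = 156^2 mod 161 = 25.
Reached i = s−1 = 4 without hitting −1: 16 is a Miller–Rabin witness and 161 is composite.

yes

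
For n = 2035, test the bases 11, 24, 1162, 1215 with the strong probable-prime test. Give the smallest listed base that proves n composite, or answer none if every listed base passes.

11

n − 1 = 2034 = 2^1 · 1017, so s = 1 and d = 1017.
Base 11: x_0 = 11^1017 mod 2035 = 1331. x_0 ∉ {1, 2034} and s = 1, so 11 is a Miller–Rabin witness and 2035 is composite.
Base 24: x_0 = 24^1017 mod 2035 = 1844. x_0 ∉ {1, 2034} and s = 1, so 24 is a Miller–Rabin witness and 2035 is composite.
Base 1162: x_0 = 1162^1017 mod 2035 = 512. x_0 ∉ {1, 2034} and s = 1, so 1162 is a Miller–Rabin witness and 2035 is composite.
Base 1215: x_0 = 1215^1017 mod 2035 = 1400. x_0 ∉ {1, 2034} and s = 1, so 1215 is a Miller–Rabin witness and 2035 is composite.
The smallest witness among the given bases is 11.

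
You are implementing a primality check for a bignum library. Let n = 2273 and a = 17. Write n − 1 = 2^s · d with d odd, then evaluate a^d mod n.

1293

n − 1 = 2272 = 2^5 · 71, so s = 5 and d = 71.
17^71 mod 2273 = 1293.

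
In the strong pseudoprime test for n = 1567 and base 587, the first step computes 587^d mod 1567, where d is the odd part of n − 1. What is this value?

1

n − 1 = 1566 = 2^1 · 783, so s = 1 and d = 783.
587^783 mod 1567 = 1.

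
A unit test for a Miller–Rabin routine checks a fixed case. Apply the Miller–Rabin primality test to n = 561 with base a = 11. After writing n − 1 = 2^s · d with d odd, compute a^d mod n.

209

n − 1 = 560 = 2^4 · 35, so s = 4 and d = 35.
11^35 mod 561 = 209.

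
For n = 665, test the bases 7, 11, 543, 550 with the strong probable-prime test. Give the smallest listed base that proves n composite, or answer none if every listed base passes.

7

n − 1 = 664 = 2^3 · 83, so s = 3 and d = 83.
Base 7: x_0 = 7^83 mod 665 = 448. x_0 is neither 1 nor 664, so continue squaring. x_1 = 448^2 mod 665 = 539. x_2 = 539^2 mod 665 = 581. Reached i = s−1 = 2 without hitting −1: 7 is a Miller–Rabin witness and 665 is composite.
Base 11: x_0 = 11^83 mod 665 = 121. x_0 is neither 1 nor 664, so continue squaring. x_1 = 121^2 mod 665 = 11. x_2 = 11^2 mod 665 = 121. Reached i = s−1 = 2 without hitting −1: 11 is a Miller–Rabin witness and 665 is composite.
Base 543: x_0 = 543^83 mod 665 = 387. x_0 is neither 1 nor 664, so continue squaring. x_1 = 387^2 mod 665 = 144. x_2 = 144^2 mod 665 = 121. Reached i = s−1 = 2 without hitting −1: 543 is a Miller–Rabin witness and 665 is composite.
Base 550: x_0 = 550^83 mod 665 = 170. x_0 is neither 1 nor 664, so continue squaring. x_1 = 170^2 mod 665 = 305. x_2 = 305^2 mod 665 = 590. Reached i = s−1 = 2 without hitting −1: 550 is a Miller–Rabin witness and 665 is composite.
The smallest witness among the given bases is 7.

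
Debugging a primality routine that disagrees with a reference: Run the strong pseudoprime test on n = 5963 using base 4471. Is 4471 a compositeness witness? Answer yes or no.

n − 1 = 5962 = 2^1 · 2981, so s = 1 and d = 2981.
x_0 = 4471^2981 mod 5963 = 1034.
x_0 ∉ {1, 5962} and s = 1, so 4471 is a Miller–Rabin witness and 5963 is composite.

yes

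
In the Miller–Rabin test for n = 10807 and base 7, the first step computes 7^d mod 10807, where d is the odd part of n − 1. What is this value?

n − 1 = 10806 = 2^1 · 5403, so s = 1 and d = 5403.
By repeated squaring, 7^5403 ≡ 4888 (mod 10807).

4888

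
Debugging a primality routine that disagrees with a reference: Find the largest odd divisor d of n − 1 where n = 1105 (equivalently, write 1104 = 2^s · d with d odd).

69

Halving: 1104 → 552 → 276 → 138 → 69; 69 is odd.
So 1104 = 2^4 · 69.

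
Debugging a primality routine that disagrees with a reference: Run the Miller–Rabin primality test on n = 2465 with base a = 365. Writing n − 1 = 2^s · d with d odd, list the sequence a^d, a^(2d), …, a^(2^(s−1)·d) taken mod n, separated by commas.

655, 115, 900, 1480, 1480

n − 1 = 2464 = 2^5 · 77, so s = 5 and d = 77.
x_0 = 365^77 mod 2465 = 655.
x_1 = 655^2 mod 2465 = 115.
x_2 = 115^2 mod 2465 = 900.
x_3 = 900^2 mod 2465 = 1480.
x_4 = 1480^2 mod 2465 = 1480.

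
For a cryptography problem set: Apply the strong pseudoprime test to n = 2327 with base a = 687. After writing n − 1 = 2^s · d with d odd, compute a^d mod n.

n − 1 = 2326 = 2^1 · 1163, so s = 1 and d = 1163.
687^1163 mod 2327 = 123.

123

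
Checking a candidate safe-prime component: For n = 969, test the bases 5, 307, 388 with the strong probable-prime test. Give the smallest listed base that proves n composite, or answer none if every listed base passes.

n − 1 = 968 = 2^3 · 121, so s = 3 and d = 121.
Base 5: x_0 = 5^121 mod 969 = 131. x_0 is neither 1 nor 968, so continue squaring. x_1 = 131^2 mod 969 = 688. x_2 = 688^2 mod 969 = 472. Reached i = s−1 = 2 without hitting −1: 5 is a Miller–Rabin witness and 969 is composite.
Base 307: x_0 = 307^121 mod 969 = 52. x_0 is neither 1 nor 968, so continue squaring. x_1 = 52^2 mod 969 = 766. x_2 = 766^2 mod 969 = 511. Reached i = s−1 = 2 without hitting −1: 307 is a Miller–Rabin witness and 969 is composite.
Base 388: x_0 = 388^121 mod 969 = 445. x_0 is neither 1 nor 968, so continue squaring. x_1 = 445^2 mod 969 = 349. x_2 = 349^2 mod 969 = 676. Reached i = s−1 = 2 without hitting −1: 388 is a Miller–Rabin witness and 969 is composite.
The smallest witness among the given bases is 5.

5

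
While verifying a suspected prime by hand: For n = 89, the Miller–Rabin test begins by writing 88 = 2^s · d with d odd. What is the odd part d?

Halving: 88 → 44 → 22 → 11; 11 is odd.
So 88 = 2^3 · 11.

11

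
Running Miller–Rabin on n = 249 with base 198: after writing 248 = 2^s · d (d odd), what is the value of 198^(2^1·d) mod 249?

36

n − 1 = 248 = 2^3 · 31, so s = 3 and d = 31.
x_0 = 198^31 mod 249 = 6.
x_1 = 6^2 mod 249 = 36.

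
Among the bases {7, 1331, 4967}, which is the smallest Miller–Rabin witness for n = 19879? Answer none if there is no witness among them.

n − 1 = 19878 = 2^1 · 9939, so s = 1 and d = 9939.
Base 7: x_0 = 7^9939 mod 19879 = 19064. x_0 ∉ {1, 19878} and s = 1, so 7 is a Miller–Rabin witness and 19879 is composite.
Base 1331: x_0 = 1331^9939 mod 19879 = 1831. x_0 ∉ {1, 19878} and s = 1, so 1331 is a Miller–Rabin witness and 19879 is composite.
Base 4967: x_0 = 4967^9939 mod 19879 = 14896. x_0 ∉ {1, 19878} and s = 1, so 4967 is a Miller–Rabin witness and 19879 is composite.
The smallest witness among the given bases is 7.

7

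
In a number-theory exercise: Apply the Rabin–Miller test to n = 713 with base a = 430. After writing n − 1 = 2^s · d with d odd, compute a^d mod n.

n − 1 = 712 = 2^3 · 89, so s = 3 and d = 89.
Repeated squaring mod 713: 430^1 ≡ 430, 430^2 ≡ 233, 430^4 ≡ 101, 430^8 ≡ 219, 430^16 ≡ 190, 430^32 ≡ 450, 430^64 ≡ 8.
89 = 64 + 16 + 8 + 1, so 430^89 ≡ 8·190·219·430 ≡ 85 (mod 713).

85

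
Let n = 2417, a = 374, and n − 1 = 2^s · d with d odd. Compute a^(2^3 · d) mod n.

n − 1 = 2416 = 2^4 · 151, so s = 4 and d = 151.
x_0 = 374^151 mod 2417 = 345.
x_1 = 345^2 mod 2417 = 592.
x_2 = 592^2 mod 2417 = 2416.
x_3 = 2416^2 mod 2417 = 1.

1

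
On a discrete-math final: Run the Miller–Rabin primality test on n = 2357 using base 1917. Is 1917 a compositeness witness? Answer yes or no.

no

n − 1 = 2356 = 2^2 · 589, so s = 2 and d = 589.
x_0 = 1917^589 mod 2357 = 1.
x_0 = 1, so 1917 is not a witness.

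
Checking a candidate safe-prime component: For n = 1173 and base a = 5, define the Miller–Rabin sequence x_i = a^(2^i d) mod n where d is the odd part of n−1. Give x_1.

910

n − 1 = 1172 = 2^2 · 293, so s = 2 and d = 293.
x_0 = 5^293 mod 1173 = 983.
x_1 = 983^2 mod 1173 = 910.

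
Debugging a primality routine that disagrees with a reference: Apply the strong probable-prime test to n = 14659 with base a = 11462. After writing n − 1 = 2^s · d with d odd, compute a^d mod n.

12118

n − 1 = 14658 = 2^1 · 7329, so s = 1 and d = 7329.
11462^7329 mod 14659 = 12118.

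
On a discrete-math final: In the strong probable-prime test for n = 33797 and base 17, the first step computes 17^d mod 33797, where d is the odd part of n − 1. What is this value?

n − 1 = 33796 = 2^2 · 8449, so s = 2 and d = 8449.
Repeated squaring mod 33797: 17^1 ≡ 17, 17^2 ≡ 289, 17^4 ≡ 15927, 17^8 ≡ 22844, 17^16 ≡ 22656, 17^32 ≡ 19297, 17^64 ≡ 32660, 17^128 ≡ 8483, 17^256 ≡ 7476, 17^512 ≡ 24135, 17^1024 ≡ 6930, 17^2048 ≡ 33160, 17^4096 ≡ 205, 17^8192 ≡ 8228.
8449 = 8192 + 256 + 1, so 17^8449 ≡ 8228·7476·17 ≡ 33796 (mod 33797).

33796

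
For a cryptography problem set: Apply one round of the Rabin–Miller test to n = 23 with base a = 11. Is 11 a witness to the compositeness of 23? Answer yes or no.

n − 1 = 22 = 2^1 · 11, so s = 1 and d = 11.
x_0 = 11^11 mod 23 = 22.
x_0 = 22 ≡ −1, so 11 is not a witness.

no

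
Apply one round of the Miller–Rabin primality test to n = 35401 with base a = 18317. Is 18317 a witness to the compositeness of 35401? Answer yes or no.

n − 1 = 35400 = 2^3 · 4425, so s = 3 and d = 4425.
x_0 = 18317^4425 mod 35401 = 6946.
x_0 is neither 1 nor 35400, so continue squaring.
x_1 = 6946^2 mod 35401 = 30754.
x_2 = 30754^2 mod 35401 = 35400.
x_2 ≡ −1, so 18317 is not a witness.

no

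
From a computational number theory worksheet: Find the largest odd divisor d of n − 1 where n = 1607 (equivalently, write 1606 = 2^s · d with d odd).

803

Halving: 1606 → 803; 803 is odd.
So 1606 = 2^1 · 803.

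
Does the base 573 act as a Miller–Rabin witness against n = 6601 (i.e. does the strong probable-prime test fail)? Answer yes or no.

no

n − 1 = 6600 = 2^3 · 825, so s = 3 and d = 825.
x_0 = 573^825 mod 6601 = 6600.
x_0 = 6600 ≡ −1, so 573 is not a witness.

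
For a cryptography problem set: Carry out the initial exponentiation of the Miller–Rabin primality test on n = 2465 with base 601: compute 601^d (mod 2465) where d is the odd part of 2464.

1931

n − 1 = 2464 = 2^5 · 77, so s = 5 and d = 77.
601^77 mod 2465 = 1931.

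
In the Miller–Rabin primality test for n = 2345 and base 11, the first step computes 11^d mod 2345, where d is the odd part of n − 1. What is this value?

n − 1 = 2344 = 2^3 · 293, so s = 3 and d = 293.
Repeated squaring mod 2345: 11^1 ≡ 11, 11^2 ≡ 121, 11^4 ≡ 571, 11^8 ≡ 86, 11^16 ≡ 361, 11^32 ≡ 1346, 11^64 ≡ 1376, 11^128 ≡ 961, 11^256 ≡ 1936.
293 = 256 + 32 + 4 + 1, so 11^293 ≡ 1936·1346·571·11 ≡ 1451 (mod 2345).

1451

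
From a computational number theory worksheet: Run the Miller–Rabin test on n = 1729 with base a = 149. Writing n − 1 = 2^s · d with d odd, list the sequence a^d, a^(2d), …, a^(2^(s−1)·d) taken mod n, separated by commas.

1464, 1065, 1, 1, 1, 1

n − 1 = 1728 = 2^6 · 27, so s = 6 and d = 27.
x_0 = 149^27 mod 1729 = 1464.
x_1 = 1464^2 mod 1729 = 1065.
x_2 = 1065^2 mod 1729 = 1.
x_3 = 1^2 mod 1729 = 1.
x_4 = 1^2 mod 1729 = 1.
x_5 = 1^2 mod 1729 = 1.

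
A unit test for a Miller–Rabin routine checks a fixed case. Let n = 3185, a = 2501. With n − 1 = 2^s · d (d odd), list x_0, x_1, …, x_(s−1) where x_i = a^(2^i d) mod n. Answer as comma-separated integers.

n − 1 = 3184 = 2^4 · 199, so s = 4 and d = 199.
x_0 = 2501^199 mod 3185 = 1906.
x_1 = 1906^2 mod 3185 = 1936.
x_2 = 1936^2 mod 3185 = 2536.
x_3 = 2536^2 mod 3185 = 781.

1906, 1936, 2536, 781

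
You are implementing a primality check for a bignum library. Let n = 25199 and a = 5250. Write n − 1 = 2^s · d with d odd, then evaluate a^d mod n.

12254

n − 1 = 25198 = 2^1 · 12599, so s = 1 and d = 12599.
Repeated squaring mod 25199: 5250^1 ≡ 5250, 5250^2 ≡ 19993, 5250^4 ≡ 13511, 5250^8 ≡ 5565, 5250^16 ≡ 24853, 5250^32 ≡ 18920, 5250^64 ≡ 14605, 5250^128 ≡ 21689, 5250^256 ≡ 22988, 5250^512 ≡ 25114, 5250^1024 ≡ 7225, 5250^2048 ≡ 13496, 5250^4096 ≡ 3644, 5250^8192 ≡ 24062.
12599 = 8192 + 4096 + 256 + 32 + 16 + 4 + 2 + 1, so 5250^12599 ≡ 24062·3644·22988·18920·24853·13511·19993·5250 ≡ 12254 (mod 25199).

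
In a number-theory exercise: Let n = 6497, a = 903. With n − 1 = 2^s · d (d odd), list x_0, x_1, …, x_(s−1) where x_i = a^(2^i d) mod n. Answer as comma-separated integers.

n − 1 = 6496 = 2^5 · 203, so s = 5 and d = 203.
x_0 = 903^203 mod 6497 = 4426.
x_1 = 4426^2 mod 6497 = 1021.
x_2 = 1021^2 mod 6497 = 2921.
x_3 = 2921^2 mod 6497 = 1680.
x_4 = 1680^2 mod 6497 = 2702.

4426, 1021, 2921, 1680, 2702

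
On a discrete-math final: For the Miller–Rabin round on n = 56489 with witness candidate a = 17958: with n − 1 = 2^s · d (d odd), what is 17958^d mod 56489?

1

n − 1 = 56488 = 2^3 · 7061, so s = 3 and d = 7061.
17958^7061 mod 56489 = 1.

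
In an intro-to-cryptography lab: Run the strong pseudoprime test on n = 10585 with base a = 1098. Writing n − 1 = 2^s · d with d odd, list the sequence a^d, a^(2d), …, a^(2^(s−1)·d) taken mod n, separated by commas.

2582, 8759, 1

n − 1 = 10584 = 2^3 · 1323, so s = 3 and d = 1323.
x_0 = 1098^1323 mod 10585 = 2582.
x_1 = 2582^2 mod 10585 = 8759.
x_2 = 8759^2 mod 10585 = 1.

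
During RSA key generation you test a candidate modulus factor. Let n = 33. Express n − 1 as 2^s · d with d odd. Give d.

Halving: 32 → 16 → 8 → 4 → 2 → 1; 1 is odd.
So 32 = 2^5 · 1.

1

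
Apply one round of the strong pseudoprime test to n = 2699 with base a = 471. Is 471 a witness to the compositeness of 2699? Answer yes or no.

no

n − 1 = 2698 = 2^1 · 1349, so s = 1 and d = 1349.
x_0 = 471^1349 mod 2699 = 1.
x_0 = 1, so 471 is not a witness.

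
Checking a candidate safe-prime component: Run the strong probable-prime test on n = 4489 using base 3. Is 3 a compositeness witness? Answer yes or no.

n − 1 = 4488 = 2^3 · 561, so s = 3 and d = 561.
x_0 = 3^561 mod 4489 = 2679.
x_0 is neither 1 nor 4488, so continue squaring.
x_1 = 2679^2 mod 4489 = 3619.
x_2 = 3619^2 mod 4489 = 2748.
Reached i = s−1 = 2 without hitting −1: 3 is a Miller–Rabin witness and 4489 is composite.

yes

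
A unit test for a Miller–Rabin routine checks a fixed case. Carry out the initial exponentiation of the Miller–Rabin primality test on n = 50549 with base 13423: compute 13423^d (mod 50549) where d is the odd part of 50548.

24811

n − 1 = 50548 = 2^2 · 12637, so s = 2 and d = 12637.
By repeated squaring, 13423^12637 ≡ 24811 (mod 50549).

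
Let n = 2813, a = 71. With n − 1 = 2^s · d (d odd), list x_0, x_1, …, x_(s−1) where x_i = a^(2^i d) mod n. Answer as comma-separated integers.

n − 1 = 2812 = 2^2 · 703, so s = 2 and d = 703.
x_0 = 71^703 mod 2813 = 1240.
x_1 = 1240^2 mod 2813 = 1702.

1240, 1702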